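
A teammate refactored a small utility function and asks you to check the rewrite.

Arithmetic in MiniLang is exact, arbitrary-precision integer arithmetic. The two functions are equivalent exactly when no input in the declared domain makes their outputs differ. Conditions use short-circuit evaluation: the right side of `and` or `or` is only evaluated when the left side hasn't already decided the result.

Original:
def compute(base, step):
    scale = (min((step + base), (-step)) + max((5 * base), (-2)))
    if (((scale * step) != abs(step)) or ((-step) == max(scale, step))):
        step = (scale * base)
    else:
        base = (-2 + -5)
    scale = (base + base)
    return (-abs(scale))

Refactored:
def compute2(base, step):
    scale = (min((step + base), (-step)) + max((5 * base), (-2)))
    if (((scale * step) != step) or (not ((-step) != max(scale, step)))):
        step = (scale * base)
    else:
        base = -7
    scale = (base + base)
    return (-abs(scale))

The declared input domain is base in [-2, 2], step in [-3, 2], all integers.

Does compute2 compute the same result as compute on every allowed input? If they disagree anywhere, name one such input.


Evaluate both at base=0, step=-1.
compute: scale=-1, then (((scale * step) != abs(step)) or ((-step) == max(scale, step))) is false, then base=-7, then scale=-14, then returns -14
compute2: scale=-1, then (((scale * step) != step) or (not ((-step) != max(scale, step)))) is true, then step=0, then scale=0, then returns 0
-14 against 0: the behavior changed.
verdict: not equivalent; witness: base=0, step=-1


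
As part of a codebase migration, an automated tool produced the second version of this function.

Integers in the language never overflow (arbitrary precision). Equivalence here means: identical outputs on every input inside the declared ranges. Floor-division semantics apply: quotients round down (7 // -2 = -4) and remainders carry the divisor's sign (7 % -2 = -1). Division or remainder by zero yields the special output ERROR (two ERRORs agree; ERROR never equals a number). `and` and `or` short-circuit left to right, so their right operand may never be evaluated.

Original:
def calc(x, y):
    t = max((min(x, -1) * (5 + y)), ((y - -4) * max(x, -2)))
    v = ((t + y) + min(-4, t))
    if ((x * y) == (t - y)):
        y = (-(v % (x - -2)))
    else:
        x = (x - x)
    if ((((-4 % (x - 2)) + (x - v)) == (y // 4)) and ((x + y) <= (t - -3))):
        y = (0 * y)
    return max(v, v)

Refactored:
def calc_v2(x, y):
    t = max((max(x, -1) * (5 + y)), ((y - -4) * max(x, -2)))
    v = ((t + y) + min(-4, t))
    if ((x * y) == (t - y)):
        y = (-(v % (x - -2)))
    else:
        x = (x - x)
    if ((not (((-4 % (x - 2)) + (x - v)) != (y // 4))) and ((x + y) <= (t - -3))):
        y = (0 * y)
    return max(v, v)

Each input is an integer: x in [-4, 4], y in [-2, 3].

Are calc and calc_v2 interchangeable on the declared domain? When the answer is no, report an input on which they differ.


On input x=-4, y=-2, calc returns -10 while calc_v2 returns -9.
verdict: not equivalent; witness: x=-4, y=-2


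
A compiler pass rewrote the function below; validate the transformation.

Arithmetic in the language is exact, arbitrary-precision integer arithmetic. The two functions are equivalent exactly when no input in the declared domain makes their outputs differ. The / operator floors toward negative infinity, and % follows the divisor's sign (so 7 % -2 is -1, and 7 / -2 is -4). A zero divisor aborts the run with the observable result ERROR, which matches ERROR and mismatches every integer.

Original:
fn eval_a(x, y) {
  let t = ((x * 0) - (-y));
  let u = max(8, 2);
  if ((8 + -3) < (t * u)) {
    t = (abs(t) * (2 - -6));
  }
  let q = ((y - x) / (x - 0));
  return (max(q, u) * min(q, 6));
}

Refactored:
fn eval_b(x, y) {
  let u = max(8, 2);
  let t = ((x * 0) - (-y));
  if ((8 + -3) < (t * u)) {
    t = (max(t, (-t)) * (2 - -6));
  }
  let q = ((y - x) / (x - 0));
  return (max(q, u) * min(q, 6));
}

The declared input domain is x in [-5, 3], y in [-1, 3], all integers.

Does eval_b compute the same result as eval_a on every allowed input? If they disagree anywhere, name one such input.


Behavior is preserved: although min/max/abs usage differs, the outputs never diverge.
One worked example (x=3, y=3) — eval_a: t := 3 | u := 8 | ((8 + -3) < (t * u)): true | t := 24 | q := 0 | result 0; eval_b: u := 8 | t := 3 | ((8 + -3) < (t * u)): true | t := 24 | q := 0 | result 0; agreement on 0.
Sweeping the whole domain (45 inputs) finds no disagreement.
verdict: equivalent


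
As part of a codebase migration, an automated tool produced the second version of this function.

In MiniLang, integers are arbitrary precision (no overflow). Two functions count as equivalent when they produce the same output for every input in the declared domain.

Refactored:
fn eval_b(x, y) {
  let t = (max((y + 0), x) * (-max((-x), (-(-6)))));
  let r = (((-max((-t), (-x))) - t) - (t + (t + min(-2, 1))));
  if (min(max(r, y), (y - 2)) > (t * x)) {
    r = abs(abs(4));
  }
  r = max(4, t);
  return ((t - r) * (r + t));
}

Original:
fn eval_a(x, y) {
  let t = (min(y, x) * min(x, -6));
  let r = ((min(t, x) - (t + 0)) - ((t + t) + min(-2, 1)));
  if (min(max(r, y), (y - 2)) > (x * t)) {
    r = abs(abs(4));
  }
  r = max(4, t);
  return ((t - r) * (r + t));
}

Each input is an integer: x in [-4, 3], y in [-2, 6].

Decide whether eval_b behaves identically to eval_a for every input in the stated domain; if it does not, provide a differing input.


Run the pair on x=-4, y=0.
eval_a: t becomes 24; next r becomes -74; next (min(max(r, y), (y - 2)) > (x * t)) evaluates to true; next r becomes 4; next r becomes 24; next final value 0
eval_b: t becomes 0; next r becomes -2; next (min(max(r, y), (y - 2)) > (t * x)) evaluates to false; next r becomes 4; next final value -16
0 vs -16 — the two versions disagree here.
verdict: not equivalent; witness: x=-4, y=0


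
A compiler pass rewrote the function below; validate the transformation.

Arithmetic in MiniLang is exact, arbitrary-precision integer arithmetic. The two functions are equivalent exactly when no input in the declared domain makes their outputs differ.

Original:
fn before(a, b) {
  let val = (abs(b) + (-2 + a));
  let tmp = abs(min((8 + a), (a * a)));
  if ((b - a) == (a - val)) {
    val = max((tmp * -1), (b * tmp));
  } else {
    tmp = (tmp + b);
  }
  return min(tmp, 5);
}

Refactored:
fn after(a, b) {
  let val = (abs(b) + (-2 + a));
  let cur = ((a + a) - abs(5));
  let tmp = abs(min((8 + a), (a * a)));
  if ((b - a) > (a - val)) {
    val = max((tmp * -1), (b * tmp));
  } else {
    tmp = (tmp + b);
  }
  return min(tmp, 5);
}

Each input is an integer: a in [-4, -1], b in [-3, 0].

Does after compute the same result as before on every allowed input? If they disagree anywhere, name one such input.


Not equivalent: a=-4, b=-3 separates them (1 vs 4).
before: val = -3; tmp = 4; ((b - a) == (a - val)) -> false; tmp = 1; return 1
after: val = -3; cur = -13; tmp = 4; ((b - a) > (a - val)) -> true; val = -4; return 4
verdict: not equivalent; witness: a=-4, b=-3


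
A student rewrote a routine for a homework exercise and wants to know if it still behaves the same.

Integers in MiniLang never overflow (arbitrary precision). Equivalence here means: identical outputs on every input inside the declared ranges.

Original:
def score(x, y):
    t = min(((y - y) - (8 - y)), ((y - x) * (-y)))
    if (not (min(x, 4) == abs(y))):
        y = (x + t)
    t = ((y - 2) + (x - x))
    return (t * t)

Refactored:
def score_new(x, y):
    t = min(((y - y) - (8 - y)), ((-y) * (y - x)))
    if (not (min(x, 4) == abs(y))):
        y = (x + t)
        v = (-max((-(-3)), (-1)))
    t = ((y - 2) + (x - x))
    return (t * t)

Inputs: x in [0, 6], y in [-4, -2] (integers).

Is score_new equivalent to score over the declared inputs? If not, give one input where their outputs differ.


Comparing the listings, the differences include: constant usage differs, and local variable names differ, and statement counts differ, and min/max/abs usage differs.
As a probe, take x=2, y=-3: score runs t = -15; (not (min(x, 4) == abs(y))) -> true; y = -13; t = -15; return 225; score_new runs t = -15; (not (min(x, 4) == abs(y))) -> true; y = -13; v = -3; t = -15; return 225; both end at 225.
Sweeping the whole domain (21 inputs) finds no disagreement.
verdict: equivalent


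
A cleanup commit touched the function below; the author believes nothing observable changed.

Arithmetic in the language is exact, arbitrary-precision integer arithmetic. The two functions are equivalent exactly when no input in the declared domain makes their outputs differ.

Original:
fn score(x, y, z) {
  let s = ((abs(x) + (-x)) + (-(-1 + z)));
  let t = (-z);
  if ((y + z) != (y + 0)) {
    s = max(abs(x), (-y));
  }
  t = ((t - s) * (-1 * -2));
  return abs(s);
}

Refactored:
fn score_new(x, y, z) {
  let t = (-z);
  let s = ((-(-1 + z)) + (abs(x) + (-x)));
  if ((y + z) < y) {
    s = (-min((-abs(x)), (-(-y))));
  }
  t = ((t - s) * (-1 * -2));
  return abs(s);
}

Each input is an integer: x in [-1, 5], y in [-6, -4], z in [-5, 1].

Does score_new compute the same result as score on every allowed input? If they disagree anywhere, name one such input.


Consider the input x=-1, y=-6, z=1.
score: s := 2 | t := -1 | ((y + z) != (y + 0)): true | s := 6 | t := -14 | result 6
score_new: t := -1 | s := 2 | ((y + z) < y): false | t := -6 | result 2
6 vs 2 — the two versions disagree here.
verdict: not equivalent; witness: x=-1, y=-6, z=1


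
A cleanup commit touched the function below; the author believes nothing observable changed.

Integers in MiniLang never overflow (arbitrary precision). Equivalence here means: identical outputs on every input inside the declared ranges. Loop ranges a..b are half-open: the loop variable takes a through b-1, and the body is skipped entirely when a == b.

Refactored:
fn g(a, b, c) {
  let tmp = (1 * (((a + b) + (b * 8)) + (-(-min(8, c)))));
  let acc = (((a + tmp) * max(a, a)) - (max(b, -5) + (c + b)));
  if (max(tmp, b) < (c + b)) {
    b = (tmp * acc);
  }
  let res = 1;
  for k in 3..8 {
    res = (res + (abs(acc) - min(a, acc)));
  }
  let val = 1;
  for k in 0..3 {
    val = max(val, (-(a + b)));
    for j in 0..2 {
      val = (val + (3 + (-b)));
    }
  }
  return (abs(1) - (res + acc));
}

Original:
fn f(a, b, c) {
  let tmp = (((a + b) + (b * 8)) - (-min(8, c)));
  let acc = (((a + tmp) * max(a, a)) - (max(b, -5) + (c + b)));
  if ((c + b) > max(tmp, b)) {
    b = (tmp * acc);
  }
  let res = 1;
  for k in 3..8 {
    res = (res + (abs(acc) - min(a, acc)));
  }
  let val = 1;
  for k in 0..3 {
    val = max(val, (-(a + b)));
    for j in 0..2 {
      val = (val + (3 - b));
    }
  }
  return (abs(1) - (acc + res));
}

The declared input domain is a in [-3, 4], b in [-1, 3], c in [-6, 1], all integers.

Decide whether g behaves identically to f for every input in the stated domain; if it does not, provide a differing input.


The two are interchangeable: constant usage differs; and comparison usage differs; and arithmetic usage differs, and every declared input agrees.
As a probe, take a=3, b=0, c=-4: f runs tmp becomes -1; next acc becomes 10; next ((c + b) > max(tmp, b)) evaluates to false; next res becomes 1; next at k=3:; next res becomes 8; next at k=4:; next res becomes 15; next at k=5:; next res becomes 22; next at k=6:; next res becomes 29; next at k=7:; next res becomes 36; next val becomes 1; next at k=0:; next val becomes 1; next at j=0:; next val becomes 4; next at j=1:; next val becomes 7; next at k=1:; next val becomes 7; next at j=0:; next val becomes 10; next at j=1:; next val becomes 13; next at k=2:; next val becomes 13; next at j=0:; next val becomes 16; next at j=1:; next val becomes 19; next final value -45; g runs tmp becomes -1; next acc becomes 10; next (max(tmp, b) < (c + b)) evaluates to false; next res becomes 1; next at k=3:; next res becomes 8; next at k=4:; next res becomes 15; next at k=5:; next res becomes 22; next at k=6:; next res becomes 29; next at k=7:; next res becomes 36; next val becomes 1; next at k=0:; next val becomes 1; next at j=0:; next val becomes 4; next at j=1:; next val becomes 7; next at k=1:; next val becomes 7; next at j=0:; next val becomes 10; next at j=1:; next val becomes 13; next at k=2:; next val becomes 13; next at j=0:; next val becomes 16; next at j=1:; next val becomes 19; next final value -45; both end at -45.
Checked all 320 inputs in the declared domain: the outputs agree on every one.
verdict: equivalent


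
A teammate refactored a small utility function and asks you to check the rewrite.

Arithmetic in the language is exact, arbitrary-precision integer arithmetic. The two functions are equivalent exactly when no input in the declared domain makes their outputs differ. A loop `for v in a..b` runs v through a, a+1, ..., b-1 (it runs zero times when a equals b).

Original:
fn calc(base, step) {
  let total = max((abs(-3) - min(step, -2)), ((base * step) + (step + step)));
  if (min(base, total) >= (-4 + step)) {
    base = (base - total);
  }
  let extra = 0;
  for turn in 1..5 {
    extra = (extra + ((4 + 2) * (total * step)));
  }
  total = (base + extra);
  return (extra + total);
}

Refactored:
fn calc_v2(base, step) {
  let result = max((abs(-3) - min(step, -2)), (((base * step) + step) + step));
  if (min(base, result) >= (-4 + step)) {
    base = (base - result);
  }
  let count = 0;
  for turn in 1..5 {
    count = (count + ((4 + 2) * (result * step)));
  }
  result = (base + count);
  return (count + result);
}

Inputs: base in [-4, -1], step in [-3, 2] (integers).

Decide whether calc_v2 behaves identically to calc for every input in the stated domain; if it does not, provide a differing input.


This is a faithful refactor — local variable names differ, but the computed results match everywhere.
Tracing base=-4, step=-2: calc: total=5, then (min(base, total) >= (-4 + step)) is true, then base=-9, then extra=0, then (turn=1), then extra=-60, then (turn=2), then extra=-120, then (turn=3), then extra=-180, then (turn=4), then extra=-240, then total=-249, then returns -489 | calc_v2: result=5, then (min(base, result) >= (-4 + step)) is true, then base=-9, then count=0, then (turn=1), then count=-60, then (turn=2), then count=-120, then (turn=3), then count=-180, then (turn=4), then count=-240, then result=-249, then returns -489 — matching result -489.
An exhaustive pass over the 24 declared inputs shows identical outputs.
verdict: equivalent


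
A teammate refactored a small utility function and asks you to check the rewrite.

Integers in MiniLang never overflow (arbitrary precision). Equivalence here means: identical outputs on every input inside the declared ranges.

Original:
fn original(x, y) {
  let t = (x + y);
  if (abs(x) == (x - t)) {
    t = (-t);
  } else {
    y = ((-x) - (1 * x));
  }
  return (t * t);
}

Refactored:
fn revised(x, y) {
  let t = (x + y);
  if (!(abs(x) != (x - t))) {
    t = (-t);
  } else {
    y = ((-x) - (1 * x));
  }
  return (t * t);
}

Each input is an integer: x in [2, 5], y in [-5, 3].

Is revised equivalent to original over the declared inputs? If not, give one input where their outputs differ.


Changes here: comparison usage differs, boolean connective usage differs; the full 36-point sweep finds no disagreement.
verdict: equivalent


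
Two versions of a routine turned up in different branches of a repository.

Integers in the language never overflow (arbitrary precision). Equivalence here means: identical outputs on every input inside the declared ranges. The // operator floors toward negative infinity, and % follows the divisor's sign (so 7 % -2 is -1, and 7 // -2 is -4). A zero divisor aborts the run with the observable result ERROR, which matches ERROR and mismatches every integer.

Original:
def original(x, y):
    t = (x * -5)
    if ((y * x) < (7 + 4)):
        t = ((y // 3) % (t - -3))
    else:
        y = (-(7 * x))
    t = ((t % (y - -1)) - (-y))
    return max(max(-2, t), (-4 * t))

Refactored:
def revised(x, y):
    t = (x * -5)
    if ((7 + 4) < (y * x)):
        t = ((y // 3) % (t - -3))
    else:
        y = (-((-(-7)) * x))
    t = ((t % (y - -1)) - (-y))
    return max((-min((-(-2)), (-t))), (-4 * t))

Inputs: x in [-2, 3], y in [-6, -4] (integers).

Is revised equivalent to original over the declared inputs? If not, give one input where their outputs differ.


Evaluate both at x=-2, y=-6.
original: t := 10 | ((y * x) < (7 + 4)): false | y := 14 | t := 24 | result 24
revised: t := 10 | ((7 + 4) < (y * x)): true | t := 11 | t := -10 | result 40
24 != 40, so the rewrite changes behavior.
verdict: not equivalent; witness: x=-2, y=-6


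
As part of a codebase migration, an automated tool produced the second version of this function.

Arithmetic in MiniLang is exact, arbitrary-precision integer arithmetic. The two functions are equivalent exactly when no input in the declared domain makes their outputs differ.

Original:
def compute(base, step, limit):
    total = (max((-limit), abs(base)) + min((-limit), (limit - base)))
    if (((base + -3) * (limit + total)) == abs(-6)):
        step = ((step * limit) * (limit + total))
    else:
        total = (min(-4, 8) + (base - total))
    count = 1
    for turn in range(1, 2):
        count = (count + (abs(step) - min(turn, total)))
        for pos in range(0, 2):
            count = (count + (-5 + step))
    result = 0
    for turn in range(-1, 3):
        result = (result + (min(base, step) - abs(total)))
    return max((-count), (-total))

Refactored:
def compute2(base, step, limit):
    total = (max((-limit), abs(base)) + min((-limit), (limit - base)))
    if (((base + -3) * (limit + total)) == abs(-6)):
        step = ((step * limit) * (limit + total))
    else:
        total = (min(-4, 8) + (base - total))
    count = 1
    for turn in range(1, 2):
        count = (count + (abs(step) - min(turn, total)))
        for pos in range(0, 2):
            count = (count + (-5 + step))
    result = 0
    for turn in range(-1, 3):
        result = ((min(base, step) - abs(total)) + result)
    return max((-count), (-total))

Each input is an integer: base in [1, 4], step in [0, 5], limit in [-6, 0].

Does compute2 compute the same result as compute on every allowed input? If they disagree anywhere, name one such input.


Comparing the listings, the differences include: same computation, different form.
Tracing base=3, step=1, limit=-5: compute: total = -3; (((base + -3) * (limit + total)) == abs(-6)) -> false; total = 2; count = 1; [turn=1]; count = 1; [pos=0]; count = -3; [pos=1]; count = -7; result = 0; [turn=-1]; result = -1; [turn=0]; result = -2; [turn=1]; result = -3; [turn=2]; result = -4; return 7 | compute2: total = -3; (((base + -3) * (limit + total)) == abs(-6)) -> false; total = 2; count = 1; [turn=1]; count = 1; [pos=0]; count = -3; [pos=1]; count = -7; result = 0; [turn=-1]; result = -1; [turn=0]; result = -2; [turn=1]; result = -3; [turn=2]; result = -4; return 7 — matching result 7.
Across all 168 domain points the two functions coincide.
verdict: equivalent


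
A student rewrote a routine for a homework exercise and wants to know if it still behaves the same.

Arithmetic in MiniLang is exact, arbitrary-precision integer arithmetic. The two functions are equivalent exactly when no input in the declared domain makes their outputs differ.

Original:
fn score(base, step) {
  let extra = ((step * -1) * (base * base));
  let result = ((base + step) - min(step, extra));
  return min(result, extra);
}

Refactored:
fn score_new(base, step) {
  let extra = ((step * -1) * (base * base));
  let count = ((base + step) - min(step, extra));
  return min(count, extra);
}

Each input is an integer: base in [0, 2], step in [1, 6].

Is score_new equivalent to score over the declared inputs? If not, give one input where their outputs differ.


Equivalent — the differences include local variable names differ, yet no declared input distinguishes the two.
As a probe, take base=1, step=6: score runs extra = -6; result = 13; return -6; score_new runs extra = -6; count = 13; return -6; both end at -6.
Across all 18 domain points the two functions coincide.
verdict: equivalent


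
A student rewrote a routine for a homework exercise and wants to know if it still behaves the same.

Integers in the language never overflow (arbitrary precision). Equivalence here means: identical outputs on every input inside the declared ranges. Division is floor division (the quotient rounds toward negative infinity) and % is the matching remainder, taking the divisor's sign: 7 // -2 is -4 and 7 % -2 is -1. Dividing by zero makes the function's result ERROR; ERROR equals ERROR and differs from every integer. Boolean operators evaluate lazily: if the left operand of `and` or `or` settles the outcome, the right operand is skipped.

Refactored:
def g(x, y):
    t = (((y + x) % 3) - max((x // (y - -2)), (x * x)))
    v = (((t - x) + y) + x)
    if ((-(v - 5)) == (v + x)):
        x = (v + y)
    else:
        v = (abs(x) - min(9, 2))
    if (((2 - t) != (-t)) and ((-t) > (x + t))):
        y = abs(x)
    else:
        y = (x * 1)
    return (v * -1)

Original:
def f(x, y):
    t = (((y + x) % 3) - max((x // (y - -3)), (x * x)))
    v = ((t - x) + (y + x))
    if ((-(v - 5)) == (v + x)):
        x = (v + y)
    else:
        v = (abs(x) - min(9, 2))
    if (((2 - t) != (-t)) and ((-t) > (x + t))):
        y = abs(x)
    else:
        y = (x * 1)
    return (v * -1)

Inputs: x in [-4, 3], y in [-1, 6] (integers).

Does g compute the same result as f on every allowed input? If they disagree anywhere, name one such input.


Equivalent. The edit looks behavioral (`-3` became `-2`), but over these ranges it never changes the outcome.
An exhaustive pass over the 64 declared inputs shows identical outputs.
Tracing x=-4, y=-1: f: t = -15; v = -16; ((-(v - 5)) == (v + x)) -> false; v = 2; (((2 - t) != (-t)) and ((-t) > (x + t))) -> true; y = 4; return -2 | g: t = -15; v = -16; ((-(v - 5)) == (v + x)) -> false; v = 2; (((2 - t) != (-t)) and ((-t) > (x + t))) -> true; y = 4; return -2 — matching result -2.
verdict: equivalent


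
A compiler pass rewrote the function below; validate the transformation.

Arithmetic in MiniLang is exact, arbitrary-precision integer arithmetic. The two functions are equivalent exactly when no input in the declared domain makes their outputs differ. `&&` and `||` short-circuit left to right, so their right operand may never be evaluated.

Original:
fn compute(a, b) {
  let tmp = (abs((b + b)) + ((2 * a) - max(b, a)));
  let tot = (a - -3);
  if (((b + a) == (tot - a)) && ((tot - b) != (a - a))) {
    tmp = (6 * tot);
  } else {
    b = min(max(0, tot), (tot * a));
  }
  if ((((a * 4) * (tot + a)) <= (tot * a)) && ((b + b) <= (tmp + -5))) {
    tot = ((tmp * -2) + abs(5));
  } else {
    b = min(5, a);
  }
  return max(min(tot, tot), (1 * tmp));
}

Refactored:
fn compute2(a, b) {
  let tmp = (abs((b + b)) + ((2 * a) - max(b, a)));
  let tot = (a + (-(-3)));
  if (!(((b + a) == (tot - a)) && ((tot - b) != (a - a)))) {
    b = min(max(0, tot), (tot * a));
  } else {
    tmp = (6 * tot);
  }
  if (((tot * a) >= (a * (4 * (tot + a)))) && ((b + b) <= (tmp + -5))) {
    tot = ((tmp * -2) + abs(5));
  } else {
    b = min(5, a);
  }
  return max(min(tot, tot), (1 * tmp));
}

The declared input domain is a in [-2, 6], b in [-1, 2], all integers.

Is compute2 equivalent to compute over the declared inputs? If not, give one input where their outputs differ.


Although boolean connective usage differs; arithmetic usage differs; comparison usage differs, 36/36 inputs agree.
verdict: equivalent


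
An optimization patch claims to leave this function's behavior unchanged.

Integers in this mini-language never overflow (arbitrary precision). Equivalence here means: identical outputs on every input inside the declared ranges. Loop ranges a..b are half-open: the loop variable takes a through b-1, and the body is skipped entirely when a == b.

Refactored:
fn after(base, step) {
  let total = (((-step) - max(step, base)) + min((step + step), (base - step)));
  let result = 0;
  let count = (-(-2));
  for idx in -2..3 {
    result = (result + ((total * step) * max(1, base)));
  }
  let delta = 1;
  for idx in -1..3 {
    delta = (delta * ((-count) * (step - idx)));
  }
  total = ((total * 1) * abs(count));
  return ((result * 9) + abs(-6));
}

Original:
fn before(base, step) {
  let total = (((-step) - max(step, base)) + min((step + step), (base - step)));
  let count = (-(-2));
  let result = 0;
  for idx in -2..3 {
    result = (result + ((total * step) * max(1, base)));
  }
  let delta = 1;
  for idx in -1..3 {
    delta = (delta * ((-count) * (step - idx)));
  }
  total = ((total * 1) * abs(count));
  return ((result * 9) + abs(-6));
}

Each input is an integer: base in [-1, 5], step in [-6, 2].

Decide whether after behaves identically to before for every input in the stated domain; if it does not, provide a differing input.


Equivalent — the differences include same computation, different form, yet no declared input distinguishes the two.
Tracing base=0, step=-6: before: total = -6; count = 2; result = 0; [idx=-2]; result = 36; [idx=-1]; result = 72; [idx=0]; result = 108; [idx=1]; result = 144; [idx=2]; result = 180; delta = 1; [idx=-1]; delta = 10; [idx=0]; delta = 120; [idx=1]; delta = 1680; [idx=2]; delta = 26880; total = -12; return 1626 | after: total = -6; result = 0; count = 2; [idx=-2]; result = 36; [idx=-1]; result = 72; [idx=0]; result = 108; [idx=1]; result = 144; [idx=2]; result = 180; delta = 1; [idx=-1]; delta = 10; [idx=0]; delta = 120; [idx=1]; delta = 1680; [idx=2]; delta = 26880; total = -12; return 1626 — matching result 1626.
Every one of the 63 inputs gives matching results.
verdict: equivalent


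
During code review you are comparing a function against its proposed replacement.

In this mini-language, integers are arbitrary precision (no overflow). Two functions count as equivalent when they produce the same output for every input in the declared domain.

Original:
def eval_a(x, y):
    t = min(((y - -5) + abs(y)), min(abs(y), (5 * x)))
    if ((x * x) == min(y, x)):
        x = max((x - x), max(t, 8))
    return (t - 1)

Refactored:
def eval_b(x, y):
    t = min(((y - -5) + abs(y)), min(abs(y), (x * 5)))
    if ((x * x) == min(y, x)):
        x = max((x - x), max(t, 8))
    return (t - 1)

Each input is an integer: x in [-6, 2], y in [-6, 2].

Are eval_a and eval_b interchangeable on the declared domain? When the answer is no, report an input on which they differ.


Changes here: same computation, different form; the full 81-point sweep finds no disagreement.
verdict: equivalent


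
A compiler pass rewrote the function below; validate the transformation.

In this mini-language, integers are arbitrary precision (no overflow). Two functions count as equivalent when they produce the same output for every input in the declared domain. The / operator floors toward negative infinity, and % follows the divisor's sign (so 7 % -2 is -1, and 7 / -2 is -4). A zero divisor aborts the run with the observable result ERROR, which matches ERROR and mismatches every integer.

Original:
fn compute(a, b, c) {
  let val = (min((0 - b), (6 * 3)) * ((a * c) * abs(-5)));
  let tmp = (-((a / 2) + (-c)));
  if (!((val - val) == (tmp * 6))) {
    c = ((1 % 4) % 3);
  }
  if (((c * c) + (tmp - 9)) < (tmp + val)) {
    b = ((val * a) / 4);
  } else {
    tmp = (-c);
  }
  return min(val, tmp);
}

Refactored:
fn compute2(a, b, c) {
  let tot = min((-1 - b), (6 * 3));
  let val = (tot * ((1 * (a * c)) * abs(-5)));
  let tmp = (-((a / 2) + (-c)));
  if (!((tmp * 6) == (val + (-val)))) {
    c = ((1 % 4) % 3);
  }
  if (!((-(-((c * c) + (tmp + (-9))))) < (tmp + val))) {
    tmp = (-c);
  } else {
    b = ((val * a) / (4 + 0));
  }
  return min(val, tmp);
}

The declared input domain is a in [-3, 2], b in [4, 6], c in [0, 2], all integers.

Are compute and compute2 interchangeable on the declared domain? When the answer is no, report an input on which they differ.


Run the pair on a=1, b=4, c=1.
compute: val = -20; tmp = 1; (!((val - val) == (tmp * 6))) -> true; c = 1; (((c * c) + (tmp - 9)) < (tmp + val)) -> false; tmp = -1; return -20
compute2: tot = -5; val = -25; tmp = 1; (!((tmp * 6) == (val + (-val)))) -> true; c = 1; (!((-(-((c * c) + (tmp + (-9))))) < (tmp + val))) -> true; tmp = -1; return -25
-20 != -25, so the rewrite changes behavior.
verdict: not equivalent; witness: a=1, b=4, c=1


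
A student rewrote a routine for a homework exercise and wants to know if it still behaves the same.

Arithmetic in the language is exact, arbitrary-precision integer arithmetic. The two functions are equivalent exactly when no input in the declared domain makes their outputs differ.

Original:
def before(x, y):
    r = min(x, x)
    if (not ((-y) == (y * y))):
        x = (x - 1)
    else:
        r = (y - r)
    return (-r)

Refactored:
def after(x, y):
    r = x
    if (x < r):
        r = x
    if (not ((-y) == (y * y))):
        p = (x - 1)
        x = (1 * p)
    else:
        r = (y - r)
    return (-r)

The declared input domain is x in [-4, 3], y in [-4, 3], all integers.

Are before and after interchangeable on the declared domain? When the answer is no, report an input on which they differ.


Changes here: local variable names differ, plus min/max/abs usage differs, plus arithmetic usage differs, plus branching structure differs, plus comparison usage differs, plus statement counts differ, plus constant usage differs; the full 64-point sweep finds no disagreement.
verdict: equivalent


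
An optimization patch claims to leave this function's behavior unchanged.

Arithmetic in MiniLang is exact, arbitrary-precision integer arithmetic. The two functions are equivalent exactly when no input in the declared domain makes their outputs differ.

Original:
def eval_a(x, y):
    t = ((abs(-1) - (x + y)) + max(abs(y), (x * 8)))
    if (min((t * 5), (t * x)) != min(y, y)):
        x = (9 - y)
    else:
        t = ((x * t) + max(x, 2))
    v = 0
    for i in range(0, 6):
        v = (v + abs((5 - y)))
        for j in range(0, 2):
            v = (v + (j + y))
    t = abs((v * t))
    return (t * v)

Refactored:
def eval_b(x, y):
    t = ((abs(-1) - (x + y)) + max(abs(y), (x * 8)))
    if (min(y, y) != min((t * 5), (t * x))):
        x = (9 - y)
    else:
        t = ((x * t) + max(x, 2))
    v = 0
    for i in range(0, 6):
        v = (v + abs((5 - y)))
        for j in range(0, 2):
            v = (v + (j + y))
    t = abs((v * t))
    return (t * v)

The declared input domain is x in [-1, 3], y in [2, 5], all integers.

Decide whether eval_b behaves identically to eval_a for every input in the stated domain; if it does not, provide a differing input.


The two are interchangeable: same computation, different form, and every declared input agrees.
As a probe, take x=0, y=2: eval_a runs t = 1; (min((t * 5), (t * x)) != min(y, y)) -> true; x = 7; v = 0; [i=0]; v = 3; [j=0]; v = 5; [j=1]; v = 8; [i=1]; v = 11; [j=0]; v = 13; [j=1]; v = 16; [i=2]; v = 19; [j=0]; v = 21; [j=1]; v = 24; [i=3]; v = 27; [j=0]; v = 29; [j=1]; v = 32; [i=4]; v = 35; [j=0]; v = 37; [j=1]; v = 40; [i=5]; v = 43; [j=0]; v = 45; [j=1]; v = 48; t = 48; return 2304; eval_b runs t = 1; (min(y, y) != min((t * 5), (t * x))) -> true; x = 7; v = 0; [i=0]; v = 3; [j=0]; v = 5; [j=1]; v = 8; [i=1]; v = 11; [j=0]; v = 13; [j=1]; v = 16; [i=2]; v = 19; [j=0]; v = 21; [j=1]; v = 24; [i=3]; v = 27; [j=0]; v = 29; [j=1]; v = 32; [i=4]; v = 35; [j=0]; v = 37; [j=1]; v = 40; [i=5]; v = 43; [j=0]; v = 45; [j=1]; v = 48; t = 48; return 2304; both end at 2304.
Sweeping the whole domain (20 inputs) finds no disagreement.
verdict: equivalent


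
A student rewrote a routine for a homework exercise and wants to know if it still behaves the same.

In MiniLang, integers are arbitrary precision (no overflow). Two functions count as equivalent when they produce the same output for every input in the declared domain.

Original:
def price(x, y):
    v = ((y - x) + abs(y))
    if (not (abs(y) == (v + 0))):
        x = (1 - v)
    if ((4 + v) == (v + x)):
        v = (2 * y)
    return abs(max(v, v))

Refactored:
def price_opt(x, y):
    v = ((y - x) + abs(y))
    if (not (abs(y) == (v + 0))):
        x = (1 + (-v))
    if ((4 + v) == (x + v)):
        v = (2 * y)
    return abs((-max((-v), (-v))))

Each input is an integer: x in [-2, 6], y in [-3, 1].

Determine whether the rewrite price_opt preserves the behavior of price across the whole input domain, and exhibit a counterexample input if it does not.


Equivalent. There is a behavioral-looking edit here, yet the outcome never shifts on this domain.
An exhaustive pass over the 45 declared inputs shows identical outputs.
As a probe, take x=5, y=-1: price runs v becomes -5; next (not (abs(y) == (v + 0))) evaluates to true; next x becomes 6; next ((4 + v) == (v + x)) evaluates to false; next final value 5; price_opt runs v becomes -5; next (not (abs(y) == (v + 0))) evaluates to true; next x becomes 6; next ((4 + v) == (x + v)) evaluates to false; next final value 5; both end at 5.
verdict: equivalent


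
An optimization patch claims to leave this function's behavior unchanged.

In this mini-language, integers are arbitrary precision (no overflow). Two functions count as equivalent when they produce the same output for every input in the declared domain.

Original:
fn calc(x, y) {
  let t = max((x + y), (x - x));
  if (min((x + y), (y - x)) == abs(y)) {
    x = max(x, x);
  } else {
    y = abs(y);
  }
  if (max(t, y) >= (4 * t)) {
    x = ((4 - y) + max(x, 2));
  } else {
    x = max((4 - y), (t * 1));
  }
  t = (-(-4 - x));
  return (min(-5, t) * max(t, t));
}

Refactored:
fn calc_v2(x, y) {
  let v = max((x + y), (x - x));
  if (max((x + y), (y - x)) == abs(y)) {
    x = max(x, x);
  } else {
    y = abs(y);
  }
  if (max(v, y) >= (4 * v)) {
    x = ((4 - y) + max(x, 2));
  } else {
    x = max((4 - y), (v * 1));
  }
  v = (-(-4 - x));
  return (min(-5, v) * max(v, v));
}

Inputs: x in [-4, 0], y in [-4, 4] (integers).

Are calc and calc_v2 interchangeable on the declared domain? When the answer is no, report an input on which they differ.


x=-4, y=-2 yields -40 from calc but -60 from calc_v2.
verdict: not equivalent; witness: x=-4, y=-2


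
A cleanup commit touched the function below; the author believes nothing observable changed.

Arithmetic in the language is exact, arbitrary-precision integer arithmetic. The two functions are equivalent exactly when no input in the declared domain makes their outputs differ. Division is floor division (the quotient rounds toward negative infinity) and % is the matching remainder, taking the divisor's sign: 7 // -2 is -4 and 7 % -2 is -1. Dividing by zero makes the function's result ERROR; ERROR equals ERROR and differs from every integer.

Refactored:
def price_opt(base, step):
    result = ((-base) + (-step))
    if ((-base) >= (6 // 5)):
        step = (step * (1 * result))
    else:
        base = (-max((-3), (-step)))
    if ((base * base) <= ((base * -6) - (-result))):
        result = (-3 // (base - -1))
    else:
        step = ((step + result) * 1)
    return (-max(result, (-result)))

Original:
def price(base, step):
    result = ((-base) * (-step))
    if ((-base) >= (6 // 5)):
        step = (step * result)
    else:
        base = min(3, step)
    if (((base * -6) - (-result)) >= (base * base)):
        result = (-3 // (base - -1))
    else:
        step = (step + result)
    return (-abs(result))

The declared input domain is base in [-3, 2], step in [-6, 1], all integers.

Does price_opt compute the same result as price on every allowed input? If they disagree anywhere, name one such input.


The rewrite breaks on base=0, step=1, where the results are 0 and -1.
price: result := 0 | ((-base) >= (6 // 5)): false | base := 1 | (((base * -6) - (-result)) >= (base * base)): false | step := 1 | result 0
price_opt: result := -1 | ((-base) >= (6 // 5)): false | base := 1 | ((base * base) <= ((base * -6) - (-result))): false | step := 0 | result -1
verdict: not equivalent; witness: base=0, step=1


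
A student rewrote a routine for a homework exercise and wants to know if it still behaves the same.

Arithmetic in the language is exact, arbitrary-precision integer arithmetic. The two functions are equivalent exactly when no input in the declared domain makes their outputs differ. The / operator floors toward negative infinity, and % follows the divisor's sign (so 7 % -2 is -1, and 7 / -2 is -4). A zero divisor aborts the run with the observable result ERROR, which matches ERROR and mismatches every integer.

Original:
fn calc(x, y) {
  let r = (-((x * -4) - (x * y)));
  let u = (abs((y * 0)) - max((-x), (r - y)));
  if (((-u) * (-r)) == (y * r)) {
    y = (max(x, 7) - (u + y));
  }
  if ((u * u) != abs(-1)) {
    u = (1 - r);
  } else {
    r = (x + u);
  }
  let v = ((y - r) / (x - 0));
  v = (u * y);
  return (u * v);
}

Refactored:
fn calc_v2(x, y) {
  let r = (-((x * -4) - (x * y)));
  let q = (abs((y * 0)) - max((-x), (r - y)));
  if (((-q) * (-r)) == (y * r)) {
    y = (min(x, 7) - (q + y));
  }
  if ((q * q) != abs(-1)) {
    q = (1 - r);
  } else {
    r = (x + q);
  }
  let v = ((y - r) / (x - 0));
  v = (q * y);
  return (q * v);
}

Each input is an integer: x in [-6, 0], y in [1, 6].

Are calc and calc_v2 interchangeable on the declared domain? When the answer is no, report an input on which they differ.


The suspicious edit (`max(x, 7)` became `min(x, 7)`) never changes the result for any input inside the declared domain.
Spot check at x=-2, y=5 — calc: r=-18, then u=-2, then (((-u) * (-r)) == (y * r)) is false, then ((u * u) != abs(-1)) is true, then u=19, then v=-12, then v=95, then returns 1805. calc_v2: r=-18, then q=-2, then (((-q) * (-r)) == (y * r)) is false, then ((q * q) != abs(-1)) is true, then q=19, then v=-12, then v=95, then returns 1805. Both give 1805.
Across all 42 domain points the two functions coincide.
verdict: equivalent


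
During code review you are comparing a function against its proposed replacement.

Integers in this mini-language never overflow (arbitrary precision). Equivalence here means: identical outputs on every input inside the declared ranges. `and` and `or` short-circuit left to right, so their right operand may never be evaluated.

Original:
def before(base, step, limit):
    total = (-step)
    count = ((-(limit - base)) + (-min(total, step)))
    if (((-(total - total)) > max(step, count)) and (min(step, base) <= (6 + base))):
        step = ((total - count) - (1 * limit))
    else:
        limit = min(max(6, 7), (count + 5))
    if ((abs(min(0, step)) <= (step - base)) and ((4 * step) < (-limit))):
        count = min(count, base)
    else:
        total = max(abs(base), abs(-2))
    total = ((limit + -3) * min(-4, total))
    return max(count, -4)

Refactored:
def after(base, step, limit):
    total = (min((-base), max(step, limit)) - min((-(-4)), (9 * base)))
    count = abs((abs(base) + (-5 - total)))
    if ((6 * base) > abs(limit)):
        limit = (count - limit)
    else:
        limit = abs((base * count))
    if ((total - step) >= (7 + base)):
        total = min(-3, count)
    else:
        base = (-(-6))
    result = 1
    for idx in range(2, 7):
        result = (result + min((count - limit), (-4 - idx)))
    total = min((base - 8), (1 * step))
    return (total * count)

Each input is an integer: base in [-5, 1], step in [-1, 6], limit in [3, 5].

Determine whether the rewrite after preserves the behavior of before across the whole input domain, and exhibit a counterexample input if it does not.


On input base=-5, step=-1, limit=3, before returns -4 while after returns -624.
verdict: not equivalent; witness: base=-5, step=-1, limit=3


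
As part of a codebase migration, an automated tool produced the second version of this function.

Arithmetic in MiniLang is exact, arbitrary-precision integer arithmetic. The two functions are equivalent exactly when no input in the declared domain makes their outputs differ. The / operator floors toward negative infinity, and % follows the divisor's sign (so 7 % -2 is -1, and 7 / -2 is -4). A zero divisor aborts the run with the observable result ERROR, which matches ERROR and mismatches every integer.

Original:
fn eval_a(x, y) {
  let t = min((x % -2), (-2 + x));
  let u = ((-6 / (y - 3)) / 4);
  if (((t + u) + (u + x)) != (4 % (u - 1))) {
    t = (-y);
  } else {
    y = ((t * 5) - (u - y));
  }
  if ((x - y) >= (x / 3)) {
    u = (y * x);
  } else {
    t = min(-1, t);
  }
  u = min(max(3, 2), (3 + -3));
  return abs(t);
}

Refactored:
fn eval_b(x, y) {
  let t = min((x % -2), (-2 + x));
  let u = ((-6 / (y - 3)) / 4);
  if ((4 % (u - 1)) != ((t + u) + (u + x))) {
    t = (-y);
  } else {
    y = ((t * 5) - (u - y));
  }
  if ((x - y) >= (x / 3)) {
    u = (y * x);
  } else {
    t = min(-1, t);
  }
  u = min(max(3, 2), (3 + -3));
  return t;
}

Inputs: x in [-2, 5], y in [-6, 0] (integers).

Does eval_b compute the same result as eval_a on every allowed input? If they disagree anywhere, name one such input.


Evaluate both at x=-2, y=0.
eval_a: t = -4; u = 0; (((t + u) + (u + x)) != (4 % (u - 1))) -> true; t = 0; ((x - y) >= (x / 3)) -> false; t = -1; u = 0; return 1
eval_b: t = -4; u = 0; ((4 % (u - 1)) != ((t + u) + (u + x))) -> true; t = 0; ((x - y) >= (x / 3)) -> false; t = -1; u = 0; return -1
1 against -1: the behavior changed.
verdict: not equivalent; witness: x=-2, y=0
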